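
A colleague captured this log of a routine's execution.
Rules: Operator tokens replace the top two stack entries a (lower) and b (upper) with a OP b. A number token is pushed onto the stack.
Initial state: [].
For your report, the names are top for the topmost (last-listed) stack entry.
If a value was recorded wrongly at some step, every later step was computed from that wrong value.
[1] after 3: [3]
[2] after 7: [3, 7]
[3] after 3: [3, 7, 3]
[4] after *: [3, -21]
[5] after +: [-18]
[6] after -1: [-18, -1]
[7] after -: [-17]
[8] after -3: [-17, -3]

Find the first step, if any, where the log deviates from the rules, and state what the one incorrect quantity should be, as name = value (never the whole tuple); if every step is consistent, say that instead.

Recomputing the run from the initial state:
step 1: [3]
step 2: [3, 7]
step 3: [3, 7, 3]
step 4: [3, 21]
step 5: [24]
step 6: [24, -1]
step 7: [25]
step 8: [25, -3]
The first disagreement with the log is at step 4, where the value should be top = 21.

step 4, top = 21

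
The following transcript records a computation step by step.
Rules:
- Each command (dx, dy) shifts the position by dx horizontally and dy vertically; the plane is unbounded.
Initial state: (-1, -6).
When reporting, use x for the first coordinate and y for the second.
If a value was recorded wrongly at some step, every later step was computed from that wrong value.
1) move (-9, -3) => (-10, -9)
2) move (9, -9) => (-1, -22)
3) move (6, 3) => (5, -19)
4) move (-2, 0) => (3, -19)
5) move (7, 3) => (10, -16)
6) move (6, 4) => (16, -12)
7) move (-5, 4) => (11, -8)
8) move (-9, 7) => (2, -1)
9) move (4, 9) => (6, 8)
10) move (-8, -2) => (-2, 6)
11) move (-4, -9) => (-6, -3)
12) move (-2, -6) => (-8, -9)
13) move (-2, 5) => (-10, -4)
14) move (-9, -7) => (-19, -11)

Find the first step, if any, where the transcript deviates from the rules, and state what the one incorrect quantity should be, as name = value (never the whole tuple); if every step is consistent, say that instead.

1. x = -1 + (-9) = -10, y = -6 + (-3) = -9 (exactly as logged)
2. x = -10 + (9) = -1, y = -9 + (-9) = -18 (the recorded entry deviates here)
So the first discrepancy is step 2, where the right value is y = -18.

step 2, y = -18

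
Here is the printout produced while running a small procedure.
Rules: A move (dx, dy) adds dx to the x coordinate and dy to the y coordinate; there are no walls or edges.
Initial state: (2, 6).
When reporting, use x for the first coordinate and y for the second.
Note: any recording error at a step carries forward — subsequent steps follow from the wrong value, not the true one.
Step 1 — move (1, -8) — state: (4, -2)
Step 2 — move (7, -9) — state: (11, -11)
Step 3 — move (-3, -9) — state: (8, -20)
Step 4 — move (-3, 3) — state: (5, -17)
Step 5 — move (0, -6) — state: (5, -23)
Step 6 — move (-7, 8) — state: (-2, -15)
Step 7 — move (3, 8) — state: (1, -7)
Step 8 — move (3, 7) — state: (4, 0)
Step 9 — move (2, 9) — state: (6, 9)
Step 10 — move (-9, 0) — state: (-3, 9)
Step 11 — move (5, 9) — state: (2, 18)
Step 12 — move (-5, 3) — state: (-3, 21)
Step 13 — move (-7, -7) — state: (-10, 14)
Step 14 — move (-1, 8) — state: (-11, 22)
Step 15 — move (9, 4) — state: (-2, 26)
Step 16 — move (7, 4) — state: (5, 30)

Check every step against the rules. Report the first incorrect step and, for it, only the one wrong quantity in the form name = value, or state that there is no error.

step 1, x = 3

step 1: x = 2 + (1) = 3, y = 6 + (-8) = -2 -> the recorded entry deviates here
Conclusion: step 1 carries the first error; the entry should be x = 3.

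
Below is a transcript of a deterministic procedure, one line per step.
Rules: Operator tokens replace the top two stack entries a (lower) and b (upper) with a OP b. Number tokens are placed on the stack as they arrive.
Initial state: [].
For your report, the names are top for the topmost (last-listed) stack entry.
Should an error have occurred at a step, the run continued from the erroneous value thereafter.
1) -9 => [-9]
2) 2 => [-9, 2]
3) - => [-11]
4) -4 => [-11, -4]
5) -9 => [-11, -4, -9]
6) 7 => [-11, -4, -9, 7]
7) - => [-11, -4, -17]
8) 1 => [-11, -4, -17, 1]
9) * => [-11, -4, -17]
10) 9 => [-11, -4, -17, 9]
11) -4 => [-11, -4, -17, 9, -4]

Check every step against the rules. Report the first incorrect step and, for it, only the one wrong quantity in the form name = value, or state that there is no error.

Step 1: push -9: top = -9 — agrees with the transcript.
Step 2: push 2: top = 2 — matches.
Step 3: -9 - 2 = -11 — confirmed correct.
Step 4: push -4: top = -4 — matches.
Step 5: push -9: top = -9 — no discrepancy.
Step 6: push 7: top = 7 — exactly as logged.
Step 7: -9 - 7 = -16 — this is not what the transcript shows.
So the first discrepancy is step 7, where the right value is top = -16.

step 7, top = -16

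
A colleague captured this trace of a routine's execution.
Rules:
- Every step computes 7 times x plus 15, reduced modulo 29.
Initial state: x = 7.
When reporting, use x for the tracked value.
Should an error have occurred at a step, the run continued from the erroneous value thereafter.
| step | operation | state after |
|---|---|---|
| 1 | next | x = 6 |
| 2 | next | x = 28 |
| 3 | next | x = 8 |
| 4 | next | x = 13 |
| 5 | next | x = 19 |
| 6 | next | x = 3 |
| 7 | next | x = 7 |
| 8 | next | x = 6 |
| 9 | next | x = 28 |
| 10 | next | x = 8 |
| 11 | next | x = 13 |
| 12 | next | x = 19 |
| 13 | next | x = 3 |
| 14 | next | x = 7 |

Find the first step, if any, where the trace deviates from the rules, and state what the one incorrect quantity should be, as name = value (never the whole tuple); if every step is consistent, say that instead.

no error

1. x = (7*7 + 15) mod 29 = 6 (matches)
2. x = (7*6 + 15) mod 29 = 28 (same as recorded)
3. x = (7*28 + 15) mod 29 = 8 (consistent with the trace)
4. x = (7*8 + 15) mod 29 = 13 (agrees with the trace)
5. x = (7*13 + 15) mod 29 = 19 (in agreement)
6. x = (7*19 + 15) mod 29 = 3 (consistent with the trace)
7. x = (7*3 + 15) mod 29 = 7 (agrees with the trace)
8. x = (7*7 + 15) mod 29 = 6 (no discrepancy)
9. x = (7*6 + 15) mod 29 = 28 (no discrepancy)
10. x = (7*28 + 15) mod 29 = 8 (confirmed correct)
11. x = (7*8 + 15) mod 29 = 13 (exactly as logged)
12. x = (7*13 + 15) mod 29 = 19 (same as recorded)
13. x = (7*19 + 15) mod 29 = 3 (verified)
14. x = (7*3 + 15) mod 29 = 7 (agrees with the trace)
Nothing is out of place; the run is error-free.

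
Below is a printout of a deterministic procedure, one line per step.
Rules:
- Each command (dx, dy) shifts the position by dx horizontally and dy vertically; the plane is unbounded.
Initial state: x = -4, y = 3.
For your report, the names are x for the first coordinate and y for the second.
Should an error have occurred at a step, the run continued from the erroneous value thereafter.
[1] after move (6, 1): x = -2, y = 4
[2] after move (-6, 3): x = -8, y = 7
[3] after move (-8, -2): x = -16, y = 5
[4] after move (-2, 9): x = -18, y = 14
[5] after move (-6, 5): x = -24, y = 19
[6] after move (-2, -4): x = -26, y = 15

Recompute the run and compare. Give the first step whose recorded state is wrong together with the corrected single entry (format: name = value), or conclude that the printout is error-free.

1. x = -4 + (6) = 2, y = 3 + (1) = 4 (not what was recorded)
Step 1 is the first one off; corrected, x = 2.

step 1, x = 2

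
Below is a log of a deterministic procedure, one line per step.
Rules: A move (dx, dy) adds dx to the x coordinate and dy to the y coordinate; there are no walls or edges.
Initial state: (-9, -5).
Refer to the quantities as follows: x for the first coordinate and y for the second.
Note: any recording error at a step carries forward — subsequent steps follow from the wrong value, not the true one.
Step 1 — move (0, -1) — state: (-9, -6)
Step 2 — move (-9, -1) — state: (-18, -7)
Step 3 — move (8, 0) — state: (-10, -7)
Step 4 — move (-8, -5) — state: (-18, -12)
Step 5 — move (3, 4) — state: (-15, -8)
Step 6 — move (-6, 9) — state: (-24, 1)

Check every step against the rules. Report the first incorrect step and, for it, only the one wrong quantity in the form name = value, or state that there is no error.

step 6, x = -21

Step 1: x = -9 + (0) = -9, y = -5 + (-1) = -6 — checks out.
Step 2: x = -9 + (-9) = -18, y = -6 + (-1) = -7 — exactly as logged.
Step 3: x = -18 + (8) = -10, y = -7 + (0) = -7 — agrees with the log.
Step 4: x = -10 + (-8) = -18, y = -7 + (-5) = -12 — no discrepancy.
Step 5: x = -18 + (3) = -15, y = -12 + (4) = -8 — no discrepancy.
Step 6: x = -15 + (-6) = -21, y = -8 + (9) = 1 — the log has a different value.
So the first discrepancy is step 6, where the right value is x = -21.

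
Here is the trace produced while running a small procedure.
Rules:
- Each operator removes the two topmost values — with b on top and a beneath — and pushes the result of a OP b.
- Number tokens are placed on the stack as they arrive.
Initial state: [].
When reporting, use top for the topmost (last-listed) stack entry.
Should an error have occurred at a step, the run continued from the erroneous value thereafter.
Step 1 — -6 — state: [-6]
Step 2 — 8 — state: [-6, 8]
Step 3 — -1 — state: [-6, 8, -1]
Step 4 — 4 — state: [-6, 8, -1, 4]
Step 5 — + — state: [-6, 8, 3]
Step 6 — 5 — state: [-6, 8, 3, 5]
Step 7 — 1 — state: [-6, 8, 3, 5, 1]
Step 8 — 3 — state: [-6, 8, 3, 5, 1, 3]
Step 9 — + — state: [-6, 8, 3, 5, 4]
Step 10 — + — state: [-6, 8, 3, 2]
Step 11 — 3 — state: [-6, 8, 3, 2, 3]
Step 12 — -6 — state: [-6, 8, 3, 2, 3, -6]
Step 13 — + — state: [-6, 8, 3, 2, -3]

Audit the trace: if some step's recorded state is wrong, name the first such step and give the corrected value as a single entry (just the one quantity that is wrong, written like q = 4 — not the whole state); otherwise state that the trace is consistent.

1. push -6: top = -6 (consistent with the trace)
2. push 8: top = 8 (matches)
3. push -1: top = -1 (checks out)
4. push 4: top = 4 (matches)
5. -1 + 4 = 3 (confirmed correct)
6. push 5: top = 5 (checks out)
7. push 1: top = 1 (agrees with the trace)
8. push 3: top = 3 (no discrepancy)
9. 1 + 3 = 4 (exactly as logged)
10. 5 + 4 = 9 (the trace has a different value)
The audit stops at step 10: the recorded entry is wrong and should be top = 9.

step 10, top = 9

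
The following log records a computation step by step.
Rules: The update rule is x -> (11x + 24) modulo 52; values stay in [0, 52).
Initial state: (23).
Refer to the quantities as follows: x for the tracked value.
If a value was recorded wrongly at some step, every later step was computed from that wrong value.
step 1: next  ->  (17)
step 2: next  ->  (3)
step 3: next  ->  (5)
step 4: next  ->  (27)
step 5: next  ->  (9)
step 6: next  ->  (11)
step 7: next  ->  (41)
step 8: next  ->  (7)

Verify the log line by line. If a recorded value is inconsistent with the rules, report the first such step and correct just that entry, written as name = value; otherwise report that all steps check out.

step 6, x = 19

step 1: x = (11*23 + 24) mod 52 = 17 -> exactly as logged
step 2: x = (11*17 + 24) mod 52 = 3 -> exactly as logged
step 3: x = (11*3 + 24) mod 52 = 5 -> exactly as logged
step 4: x = (11*5 + 24) mod 52 = 27 -> verified
step 5: x = (11*27 + 24) mod 52 = 9 -> checks out
step 6: x = (11*9 + 24) mod 52 = 19 -> a discrepancy with the log
First deviation found at step 6; the corrected entry is x = 19.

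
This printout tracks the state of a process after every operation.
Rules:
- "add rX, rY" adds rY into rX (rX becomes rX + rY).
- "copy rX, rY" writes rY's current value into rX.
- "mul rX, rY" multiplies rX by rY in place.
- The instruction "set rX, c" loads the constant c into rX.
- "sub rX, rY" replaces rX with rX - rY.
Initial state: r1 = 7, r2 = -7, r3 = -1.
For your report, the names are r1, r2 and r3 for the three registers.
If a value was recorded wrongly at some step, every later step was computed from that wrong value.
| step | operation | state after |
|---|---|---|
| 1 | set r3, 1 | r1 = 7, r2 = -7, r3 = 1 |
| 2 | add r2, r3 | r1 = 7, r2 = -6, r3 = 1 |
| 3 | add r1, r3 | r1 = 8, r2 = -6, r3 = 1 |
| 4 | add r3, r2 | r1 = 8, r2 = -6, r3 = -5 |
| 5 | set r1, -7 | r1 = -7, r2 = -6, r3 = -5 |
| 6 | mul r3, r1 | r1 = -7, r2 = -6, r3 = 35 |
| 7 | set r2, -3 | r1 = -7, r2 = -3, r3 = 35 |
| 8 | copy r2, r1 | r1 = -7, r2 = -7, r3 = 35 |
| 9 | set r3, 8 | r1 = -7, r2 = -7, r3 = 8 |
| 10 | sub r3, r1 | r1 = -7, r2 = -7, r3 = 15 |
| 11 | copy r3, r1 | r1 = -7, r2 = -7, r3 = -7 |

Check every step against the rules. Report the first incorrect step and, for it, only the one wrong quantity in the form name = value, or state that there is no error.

Recomputing the run from the initial state:
step 1: r1 = 7, r2 = -7, r3 = 1
step 2: r1 = 7, r2 = -6, r3 = 1
step 3: r1 = 8, r2 = -6, r3 = 1
step 4: r1 = 8, r2 = -6, r3 = -5
step 5: r1 = -7, r2 = -6, r3 = -5
step 6: r1 = -7, r2 = -6, r3 = 35
step 7: r1 = -7, r2 = -3, r3 = 35
step 8: r1 = -7, r2 = -7, r3 = 35
step 9: r1 = -7, r2 = -7, r3 = 8
step 10: r1 = -7, r2 = -7, r3 = 15
step 11: r1 = -7, r2 = -7, r3 = -7
This matches the printout at every step.

no error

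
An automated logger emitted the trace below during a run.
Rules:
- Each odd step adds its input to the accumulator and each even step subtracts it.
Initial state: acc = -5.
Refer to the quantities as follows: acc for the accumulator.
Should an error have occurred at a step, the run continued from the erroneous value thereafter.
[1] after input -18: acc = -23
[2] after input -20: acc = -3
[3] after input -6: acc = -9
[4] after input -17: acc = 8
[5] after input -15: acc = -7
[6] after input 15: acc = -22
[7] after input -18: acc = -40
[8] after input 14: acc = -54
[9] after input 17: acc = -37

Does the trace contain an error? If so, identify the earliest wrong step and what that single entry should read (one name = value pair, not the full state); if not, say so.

no error

Step 1: acc = -5 + -18 = -23 — consistent with the trace.
Step 2: acc = -23 - -20 = -3 — matches.
Step 3: acc = -3 + -6 = -9 — checks out.
Step 4: acc = -9 - -17 = 8 — consistent with the trace.
Step 5: acc = 8 + -15 = -7 — agrees with the trace.
Step 6: acc = -7 - 15 = -22 — same as recorded.
Step 7: acc = -22 + -18 = -40 — in agreement.
Step 8: acc = -40 - 14 = -54 — confirmed correct.
Step 9: acc = -54 + 17 = -37 — no discrepancy.
Each recorded entry agrees with the recomputation.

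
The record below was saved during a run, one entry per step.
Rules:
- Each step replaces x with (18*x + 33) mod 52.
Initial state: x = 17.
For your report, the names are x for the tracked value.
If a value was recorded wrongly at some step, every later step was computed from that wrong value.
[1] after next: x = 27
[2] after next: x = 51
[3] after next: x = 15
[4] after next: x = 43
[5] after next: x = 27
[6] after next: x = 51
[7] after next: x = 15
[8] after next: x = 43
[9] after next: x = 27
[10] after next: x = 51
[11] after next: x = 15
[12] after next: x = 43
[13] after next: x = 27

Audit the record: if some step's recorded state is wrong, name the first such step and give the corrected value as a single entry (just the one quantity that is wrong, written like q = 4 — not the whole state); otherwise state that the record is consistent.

no error

step 1: x = (18*17 + 33) mod 52 = 27 -> same as recorded
step 2: x = (18*27 + 33) mod 52 = 51 -> exactly as logged
step 3: x = (18*51 + 33) mod 52 = 15 -> agrees with the record
step 4: x = (18*15 + 33) mod 52 = 43 -> no discrepancy
step 5: x = (18*43 + 33) mod 52 = 27 -> checks out
step 6: x = (18*27 + 33) mod 52 = 51 -> no discrepancy
step 7: x = (18*51 + 33) mod 52 = 15 -> in agreement
step 8: x = (18*15 + 33) mod 52 = 43 -> no discrepancy
step 9: x = (18*43 + 33) mod 52 = 27 -> exactly as logged
step 10: x = (18*27 + 33) mod 52 = 51 -> consistent with the record
step 11: x = (18*51 + 33) mod 52 = 15 -> checks out
step 12: x = (18*15 + 33) mod 52 = 43 -> consistent with the record
step 13: x = (18*43 + 33) mod 52 = 27 -> in agreement
All entries verified; no error found.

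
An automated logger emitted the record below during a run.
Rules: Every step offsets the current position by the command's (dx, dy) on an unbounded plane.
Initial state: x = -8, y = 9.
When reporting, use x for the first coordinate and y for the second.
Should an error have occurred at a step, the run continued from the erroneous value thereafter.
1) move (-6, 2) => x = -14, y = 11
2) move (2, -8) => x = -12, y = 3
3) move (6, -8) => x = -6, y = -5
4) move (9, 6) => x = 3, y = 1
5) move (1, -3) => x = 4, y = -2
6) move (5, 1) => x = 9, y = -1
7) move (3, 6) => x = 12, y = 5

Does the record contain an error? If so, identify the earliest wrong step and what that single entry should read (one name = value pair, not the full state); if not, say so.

step 1: x = -8 + (-6) = -14, y = 9 + (2) = 11 -> confirmed correct
step 2: x = -14 + (2) = -12, y = 11 + (-8) = 3 -> consistent with the record
step 3: x = -12 + (6) = -6, y = 3 + (-8) = -5 -> same as recorded
step 4: x = -6 + (9) = 3, y = -5 + (6) = 1 -> same as recorded
step 5: x = 3 + (1) = 4, y = 1 + (-3) = -2 -> verified
step 6: x = 4 + (5) = 9, y = -2 + (1) = -1 -> in agreement
step 7: x = 9 + (3) = 12, y = -1 + (6) = 5 -> consistent with the record
The recomputation confirms every line.

no error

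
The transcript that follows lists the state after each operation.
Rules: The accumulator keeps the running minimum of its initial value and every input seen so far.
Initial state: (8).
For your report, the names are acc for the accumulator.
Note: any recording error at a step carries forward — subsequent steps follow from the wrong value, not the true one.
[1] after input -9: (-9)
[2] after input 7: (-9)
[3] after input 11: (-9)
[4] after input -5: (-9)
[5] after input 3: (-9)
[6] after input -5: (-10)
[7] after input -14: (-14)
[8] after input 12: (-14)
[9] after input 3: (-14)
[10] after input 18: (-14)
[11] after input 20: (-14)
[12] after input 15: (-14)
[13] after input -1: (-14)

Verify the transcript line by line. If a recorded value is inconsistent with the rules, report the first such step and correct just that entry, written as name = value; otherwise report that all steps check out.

step 6, acc = -9

Recomputing the run from the initial state:
step 1: acc = -9
step 2: acc = -9
step 3: acc = -9
step 4: acc = -9
step 5: acc = -9
step 6: acc = -9
step 7: acc = -14
step 8: acc = -14
step 9: acc = -14
step 10: acc = -14
step 11: acc = -14
step 12: acc = -14
step 13: acc = -14
The first disagreement with the transcript is at step 6, where the value should be acc = -9.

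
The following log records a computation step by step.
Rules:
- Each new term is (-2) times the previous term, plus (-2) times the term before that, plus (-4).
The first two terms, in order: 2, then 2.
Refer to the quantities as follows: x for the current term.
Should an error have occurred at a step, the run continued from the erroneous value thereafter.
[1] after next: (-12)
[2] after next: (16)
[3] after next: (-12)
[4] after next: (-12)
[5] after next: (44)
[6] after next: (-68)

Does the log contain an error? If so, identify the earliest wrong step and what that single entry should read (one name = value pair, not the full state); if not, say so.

no error

Recomputing the run from the initial state:
step 1: x = -12
step 2: x = 16
step 3: x = -12
step 4: x = -12
step 5: x = 44
step 6: x = -68
This matches the log at every step.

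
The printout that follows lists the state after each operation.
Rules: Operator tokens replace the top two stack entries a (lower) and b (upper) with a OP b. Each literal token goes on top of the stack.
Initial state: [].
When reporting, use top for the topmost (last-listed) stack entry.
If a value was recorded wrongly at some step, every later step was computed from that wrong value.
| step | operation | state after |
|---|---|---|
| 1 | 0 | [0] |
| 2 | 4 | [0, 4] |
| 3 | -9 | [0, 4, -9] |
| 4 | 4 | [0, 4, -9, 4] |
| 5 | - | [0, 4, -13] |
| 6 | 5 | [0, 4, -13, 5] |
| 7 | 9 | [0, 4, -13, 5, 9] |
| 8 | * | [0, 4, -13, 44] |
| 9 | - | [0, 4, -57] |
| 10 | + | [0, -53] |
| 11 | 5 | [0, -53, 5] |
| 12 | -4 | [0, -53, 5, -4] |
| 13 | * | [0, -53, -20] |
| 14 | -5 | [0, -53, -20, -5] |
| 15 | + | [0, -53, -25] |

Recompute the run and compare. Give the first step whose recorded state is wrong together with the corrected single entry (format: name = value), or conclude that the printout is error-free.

Recomputing the run from the initial state:
step 1: [0]
step 2: [0, 4]
step 3: [0, 4, -9]
step 4: [0, 4, -9, 4]
step 5: [0, 4, -13]
step 6: [0, 4, -13, 5]
step 7: [0, 4, -13, 5, 9]
step 8: [0, 4, -13, 45]
step 9: [0, 4, -58]
step 10: [0, -54]
step 11: [0, -54, 5]
step 12: [0, -54, 5, -4]
step 13: [0, -54, -20]
step 14: [0, -54, -20, -5]
step 15: [0, -54, -25]
The first disagreement with the printout is at step 8, where the value should be top = 45.

step 8, top = 45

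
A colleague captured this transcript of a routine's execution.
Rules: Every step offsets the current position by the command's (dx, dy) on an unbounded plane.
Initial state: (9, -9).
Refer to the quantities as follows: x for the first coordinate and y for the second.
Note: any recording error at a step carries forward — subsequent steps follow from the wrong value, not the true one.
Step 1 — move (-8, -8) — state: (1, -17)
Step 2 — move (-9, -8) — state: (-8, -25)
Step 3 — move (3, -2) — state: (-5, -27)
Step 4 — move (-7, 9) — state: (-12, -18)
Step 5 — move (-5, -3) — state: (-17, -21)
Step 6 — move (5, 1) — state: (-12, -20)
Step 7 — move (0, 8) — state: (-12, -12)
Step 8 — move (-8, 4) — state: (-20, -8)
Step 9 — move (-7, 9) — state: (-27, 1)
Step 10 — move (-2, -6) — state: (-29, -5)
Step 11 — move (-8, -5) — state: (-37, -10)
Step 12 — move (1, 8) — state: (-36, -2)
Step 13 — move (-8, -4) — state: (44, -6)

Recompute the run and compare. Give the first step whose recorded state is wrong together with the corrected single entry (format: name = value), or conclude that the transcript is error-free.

Recomputing the run from the initial state:
step 1: x = 1, y = -17
step 2: x = -8, y = -25
step 3: x = -5, y = -27
step 4: x = -12, y = -18
step 5: x = -17, y = -21
step 6: x = -12, y = -20
step 7: x = -12, y = -12
step 8: x = -20, y = -8
step 9: x = -27, y = 1
step 10: x = -29, y = -5
step 11: x = -37, y = -10
step 12: x = -36, y = -2
step 13: x = -44, y = -6
The first disagreement with the transcript is at step 13, where the value should be x = -44.

step 13, x = -44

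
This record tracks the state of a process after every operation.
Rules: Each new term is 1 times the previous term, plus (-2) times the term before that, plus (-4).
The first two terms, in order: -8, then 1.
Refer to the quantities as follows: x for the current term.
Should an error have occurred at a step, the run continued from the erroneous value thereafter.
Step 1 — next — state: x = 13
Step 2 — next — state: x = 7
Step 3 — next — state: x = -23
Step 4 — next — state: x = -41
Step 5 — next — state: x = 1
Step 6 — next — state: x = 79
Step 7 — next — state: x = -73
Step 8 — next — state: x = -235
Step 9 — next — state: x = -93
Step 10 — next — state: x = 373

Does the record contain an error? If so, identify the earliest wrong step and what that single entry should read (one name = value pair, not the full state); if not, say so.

1. x = 1*(1) + (-2)*(-8) + (-4) = 13 (checks out)
2. x = 1*(13) + (-2)*(1) + (-4) = 7 (checks out)
3. x = 1*(7) + (-2)*(13) + (-4) = -23 (exactly as logged)
4. x = 1*(-23) + (-2)*(7) + (-4) = -41 (verified)
5. x = 1*(-41) + (-2)*(-23) + (-4) = 1 (in agreement)
6. x = 1*(1) + (-2)*(-41) + (-4) = 79 (verified)
7. x = 1*(79) + (-2)*(1) + (-4) = 73 (the record disagrees here)
So the first discrepancy is step 7, where the right value is x = 73.

step 7, x = 73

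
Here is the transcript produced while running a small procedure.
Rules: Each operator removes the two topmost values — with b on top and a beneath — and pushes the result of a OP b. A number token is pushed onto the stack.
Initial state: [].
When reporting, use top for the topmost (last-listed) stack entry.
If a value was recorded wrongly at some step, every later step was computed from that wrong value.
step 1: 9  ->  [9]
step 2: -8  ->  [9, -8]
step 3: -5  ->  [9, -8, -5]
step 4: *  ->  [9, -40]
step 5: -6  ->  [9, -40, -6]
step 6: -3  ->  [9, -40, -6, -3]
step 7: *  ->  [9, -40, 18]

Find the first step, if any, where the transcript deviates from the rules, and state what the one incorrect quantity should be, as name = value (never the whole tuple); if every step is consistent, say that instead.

Recomputing the run from the initial state:
step 1: [9]
step 2: [9, -8]
step 3: [9, -8, -5]
step 4: [9, 40]
step 5: [9, 40, -6]
step 6: [9, 40, -6, -3]
step 7: [9, 40, 18]
The first disagreement with the transcript is at step 4, where the value should be top = 40.

step 4, top = 40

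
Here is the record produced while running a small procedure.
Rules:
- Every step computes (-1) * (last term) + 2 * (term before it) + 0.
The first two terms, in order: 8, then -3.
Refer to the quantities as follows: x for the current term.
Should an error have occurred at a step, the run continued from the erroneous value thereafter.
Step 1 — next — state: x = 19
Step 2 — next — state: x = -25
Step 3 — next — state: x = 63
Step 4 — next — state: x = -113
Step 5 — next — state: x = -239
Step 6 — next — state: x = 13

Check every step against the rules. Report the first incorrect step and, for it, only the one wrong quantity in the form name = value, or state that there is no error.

step 5, x = 239

step 1: x = -1*(-3) + (2)*(8) + (0) = 19 -> agrees with the record
step 2: x = -1*(19) + (2)*(-3) + (0) = -25 -> no discrepancy
step 3: x = -1*(-25) + (2)*(19) + (0) = 63 -> exactly as logged
step 4: x = -1*(63) + (2)*(-25) + (0) = -113 -> matches
step 5: x = -1*(-113) + (2)*(63) + (0) = 239 -> this is not what the record shows
Step 5 is the first one off; corrected, x = 239.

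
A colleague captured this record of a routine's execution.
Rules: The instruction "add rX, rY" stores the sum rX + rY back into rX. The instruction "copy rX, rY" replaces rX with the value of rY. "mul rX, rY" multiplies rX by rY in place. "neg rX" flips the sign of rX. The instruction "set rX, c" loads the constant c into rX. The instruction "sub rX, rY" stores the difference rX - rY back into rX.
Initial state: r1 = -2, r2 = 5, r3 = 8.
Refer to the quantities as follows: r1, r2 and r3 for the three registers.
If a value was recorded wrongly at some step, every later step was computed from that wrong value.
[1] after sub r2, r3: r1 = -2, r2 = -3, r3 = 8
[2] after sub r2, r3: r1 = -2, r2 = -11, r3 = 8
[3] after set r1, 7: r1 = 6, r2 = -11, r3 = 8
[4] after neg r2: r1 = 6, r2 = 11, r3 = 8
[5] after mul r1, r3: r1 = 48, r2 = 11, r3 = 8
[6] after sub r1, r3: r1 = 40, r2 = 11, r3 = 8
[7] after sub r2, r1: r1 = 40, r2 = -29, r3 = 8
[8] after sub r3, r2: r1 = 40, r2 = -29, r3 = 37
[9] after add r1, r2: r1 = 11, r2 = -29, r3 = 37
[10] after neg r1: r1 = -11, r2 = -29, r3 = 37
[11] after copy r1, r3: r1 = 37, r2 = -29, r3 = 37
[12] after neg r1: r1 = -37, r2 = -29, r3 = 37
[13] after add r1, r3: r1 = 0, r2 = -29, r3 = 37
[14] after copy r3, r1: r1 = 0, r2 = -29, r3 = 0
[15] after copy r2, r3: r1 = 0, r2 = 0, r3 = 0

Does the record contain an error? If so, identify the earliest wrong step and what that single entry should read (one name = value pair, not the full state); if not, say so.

step 3, r1 = 7

Step 1: r2 = 5 - 8 = -3 — verified.
Step 2: r2 = -3 - 8 = -11 — confirmed correct.
Step 3: r1 = 7 — not what was recorded.
So the first discrepancy is step 3, where the right value is r1 = 7.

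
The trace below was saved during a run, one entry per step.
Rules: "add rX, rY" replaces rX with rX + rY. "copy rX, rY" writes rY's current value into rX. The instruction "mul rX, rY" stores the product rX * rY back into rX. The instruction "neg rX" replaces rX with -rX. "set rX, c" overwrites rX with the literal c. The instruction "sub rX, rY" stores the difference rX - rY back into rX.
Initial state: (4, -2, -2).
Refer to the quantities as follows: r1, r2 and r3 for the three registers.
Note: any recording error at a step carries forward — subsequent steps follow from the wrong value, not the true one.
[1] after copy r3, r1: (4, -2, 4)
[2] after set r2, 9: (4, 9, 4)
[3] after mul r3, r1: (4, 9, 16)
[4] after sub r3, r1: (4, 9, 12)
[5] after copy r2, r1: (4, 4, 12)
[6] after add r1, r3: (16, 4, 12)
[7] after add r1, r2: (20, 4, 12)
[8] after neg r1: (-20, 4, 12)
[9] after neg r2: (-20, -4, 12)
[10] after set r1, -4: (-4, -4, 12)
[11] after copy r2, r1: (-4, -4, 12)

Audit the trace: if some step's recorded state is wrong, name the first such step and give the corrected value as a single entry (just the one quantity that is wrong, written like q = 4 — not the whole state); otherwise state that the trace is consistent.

no error

Step 1: r3 = 4 — matches.
Step 2: r2 = 9 — same as recorded.
Step 3: r3 = 4 * 4 = 16 — confirmed correct.
Step 4: r3 = 16 - 4 = 12 — same as recorded.
Step 5: r2 = 4 — consistent with the trace.
Step 6: r1 = 4 + 12 = 16 — in agreement.
Step 7: r1 = 16 + 4 = 20 — same as recorded.
Step 8: r1 = -(20) = -20 — verified.
Step 9: r2 = -(4) = -4 — no discrepancy.
Step 10: r1 = -4 — matches.
Step 11: r2 = -4 — verified.
Each recorded entry agrees with the recomputation.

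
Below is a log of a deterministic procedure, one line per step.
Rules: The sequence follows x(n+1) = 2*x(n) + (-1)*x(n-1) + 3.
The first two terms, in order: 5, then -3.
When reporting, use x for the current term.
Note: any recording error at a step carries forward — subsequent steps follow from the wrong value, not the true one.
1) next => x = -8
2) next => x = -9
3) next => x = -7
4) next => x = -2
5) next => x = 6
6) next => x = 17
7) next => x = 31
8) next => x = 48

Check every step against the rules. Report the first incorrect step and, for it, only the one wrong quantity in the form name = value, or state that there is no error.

step 2, x = -10

1. x = 2*(-3) + (-1)*(5) + (3) = -8 (consistent with the log)
2. x = 2*(-8) + (-1)*(-3) + (3) = -10 (the log has a different value)
Conclusion: step 2 carries the first error; the entry should be x = -10.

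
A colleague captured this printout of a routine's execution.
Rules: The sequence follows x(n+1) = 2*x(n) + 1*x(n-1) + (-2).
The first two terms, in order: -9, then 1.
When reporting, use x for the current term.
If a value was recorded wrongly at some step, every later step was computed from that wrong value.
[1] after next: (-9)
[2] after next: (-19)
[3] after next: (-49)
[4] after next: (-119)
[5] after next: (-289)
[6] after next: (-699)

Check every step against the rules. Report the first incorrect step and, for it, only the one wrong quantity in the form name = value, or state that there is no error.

no error

Recomputing the run from the initial state:
step 1: x = -9
step 2: x = -19
step 3: x = -49
step 4: x = -119
step 5: x = -289
step 6: x = -699
This matches the printout at every step.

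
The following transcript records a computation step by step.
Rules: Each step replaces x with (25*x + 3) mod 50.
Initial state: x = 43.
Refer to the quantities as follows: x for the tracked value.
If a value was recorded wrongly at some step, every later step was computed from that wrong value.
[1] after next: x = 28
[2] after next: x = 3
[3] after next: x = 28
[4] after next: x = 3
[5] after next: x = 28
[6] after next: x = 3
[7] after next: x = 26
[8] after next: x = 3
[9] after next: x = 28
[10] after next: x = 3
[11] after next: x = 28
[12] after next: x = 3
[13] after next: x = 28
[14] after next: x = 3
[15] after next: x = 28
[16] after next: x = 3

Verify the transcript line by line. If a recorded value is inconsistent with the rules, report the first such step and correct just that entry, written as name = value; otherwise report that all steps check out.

step 7, x = 28

1. x = (25*43 + 3) mod 50 = 28 (in agreement)
2. x = (25*28 + 3) mod 50 = 3 (same as recorded)
3. x = (25*3 + 3) mod 50 = 28 (confirmed correct)
4. x = (25*28 + 3) mod 50 = 3 (in agreement)
5. x = (25*3 + 3) mod 50 = 28 (checks out)
6. x = (25*28 + 3) mod 50 = 3 (consistent with the transcript)
7. x = (25*3 + 3) mod 50 = 28 (first mismatch against the transcript)
The audit stops at step 7: the recorded entry is wrong and should be x = 28.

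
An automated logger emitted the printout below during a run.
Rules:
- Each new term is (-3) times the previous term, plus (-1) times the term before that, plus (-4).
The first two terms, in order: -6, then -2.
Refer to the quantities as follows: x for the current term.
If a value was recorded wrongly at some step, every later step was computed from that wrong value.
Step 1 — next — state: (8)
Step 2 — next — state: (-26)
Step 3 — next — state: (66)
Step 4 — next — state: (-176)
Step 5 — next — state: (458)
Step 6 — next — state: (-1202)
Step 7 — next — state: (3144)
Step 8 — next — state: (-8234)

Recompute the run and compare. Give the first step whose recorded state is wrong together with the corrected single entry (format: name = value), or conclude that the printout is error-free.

Recomputing the run from the initial state:
step 1: x = 8
step 2: x = -26
step 3: x = 66
step 4: x = -176
step 5: x = 458
step 6: x = -1202
step 7: x = 3144
step 8: x = -8234
This matches the printout at every step.

no error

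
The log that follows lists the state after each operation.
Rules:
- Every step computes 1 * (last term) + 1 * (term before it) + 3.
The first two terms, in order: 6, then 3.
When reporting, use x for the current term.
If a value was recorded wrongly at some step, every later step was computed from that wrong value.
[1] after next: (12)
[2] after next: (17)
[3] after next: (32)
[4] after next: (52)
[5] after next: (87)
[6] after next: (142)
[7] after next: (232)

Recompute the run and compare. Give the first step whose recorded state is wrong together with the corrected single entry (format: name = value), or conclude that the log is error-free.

step 1: x = 1*(3) + (1)*(6) + (3) = 12 -> no discrepancy
step 2: x = 1*(12) + (1)*(3) + (3) = 18 -> the log disagrees here
The earliest wrong entry is at step 2: it should read x = 18.

step 2, x = 18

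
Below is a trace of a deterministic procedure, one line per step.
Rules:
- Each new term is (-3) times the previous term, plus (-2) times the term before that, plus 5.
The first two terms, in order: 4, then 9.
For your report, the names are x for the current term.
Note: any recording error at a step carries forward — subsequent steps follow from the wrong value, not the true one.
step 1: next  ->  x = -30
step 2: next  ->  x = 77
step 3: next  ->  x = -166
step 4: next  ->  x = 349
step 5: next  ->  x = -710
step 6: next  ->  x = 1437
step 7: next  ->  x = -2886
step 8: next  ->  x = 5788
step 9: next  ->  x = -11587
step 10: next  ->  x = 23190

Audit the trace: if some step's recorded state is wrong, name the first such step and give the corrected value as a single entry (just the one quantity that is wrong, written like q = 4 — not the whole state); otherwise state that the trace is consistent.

step 8, x = 5789

Step 1: x = -3*(9) + (-2)*(4) + (5) = -30 — exactly as logged.
Step 2: x = -3*(-30) + (-2)*(9) + (5) = 77 — matches.
Step 3: x = -3*(77) + (-2)*(-30) + (5) = -166 — checks out.
Step 4: x = -3*(-166) + (-2)*(77) + (5) = 349 — checks out.
Step 5: x = -3*(349) + (-2)*(-166) + (5) = -710 — in agreement.
Step 6: x = -3*(-710) + (-2)*(349) + (5) = 1437 — agrees with the trace.
Step 7: x = -3*(1437) + (-2)*(-710) + (5) = -2886 — agrees with the trace.
Step 8: x = -3*(-2886) + (-2)*(1437) + (5) = 5789 — the trace has a different value.
First deviation found at step 8; the corrected entry is x = 5789.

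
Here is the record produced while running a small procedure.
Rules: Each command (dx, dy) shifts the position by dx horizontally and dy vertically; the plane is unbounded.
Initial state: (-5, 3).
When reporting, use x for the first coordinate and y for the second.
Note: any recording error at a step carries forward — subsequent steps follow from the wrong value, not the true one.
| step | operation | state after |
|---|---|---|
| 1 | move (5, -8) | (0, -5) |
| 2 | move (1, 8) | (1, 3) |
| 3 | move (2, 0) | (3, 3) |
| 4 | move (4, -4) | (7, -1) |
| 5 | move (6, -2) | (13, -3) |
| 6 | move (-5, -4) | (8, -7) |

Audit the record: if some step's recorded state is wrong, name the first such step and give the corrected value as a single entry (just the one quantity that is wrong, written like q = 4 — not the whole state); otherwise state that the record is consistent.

Recomputing the run from the initial state:
step 1: x = 0, y = -5
step 2: x = 1, y = 3
step 3: x = 3, y = 3
step 4: x = 7, y = -1
step 5: x = 13, y = -3
step 6: x = 8, y = -7
This matches the record at every step.

no error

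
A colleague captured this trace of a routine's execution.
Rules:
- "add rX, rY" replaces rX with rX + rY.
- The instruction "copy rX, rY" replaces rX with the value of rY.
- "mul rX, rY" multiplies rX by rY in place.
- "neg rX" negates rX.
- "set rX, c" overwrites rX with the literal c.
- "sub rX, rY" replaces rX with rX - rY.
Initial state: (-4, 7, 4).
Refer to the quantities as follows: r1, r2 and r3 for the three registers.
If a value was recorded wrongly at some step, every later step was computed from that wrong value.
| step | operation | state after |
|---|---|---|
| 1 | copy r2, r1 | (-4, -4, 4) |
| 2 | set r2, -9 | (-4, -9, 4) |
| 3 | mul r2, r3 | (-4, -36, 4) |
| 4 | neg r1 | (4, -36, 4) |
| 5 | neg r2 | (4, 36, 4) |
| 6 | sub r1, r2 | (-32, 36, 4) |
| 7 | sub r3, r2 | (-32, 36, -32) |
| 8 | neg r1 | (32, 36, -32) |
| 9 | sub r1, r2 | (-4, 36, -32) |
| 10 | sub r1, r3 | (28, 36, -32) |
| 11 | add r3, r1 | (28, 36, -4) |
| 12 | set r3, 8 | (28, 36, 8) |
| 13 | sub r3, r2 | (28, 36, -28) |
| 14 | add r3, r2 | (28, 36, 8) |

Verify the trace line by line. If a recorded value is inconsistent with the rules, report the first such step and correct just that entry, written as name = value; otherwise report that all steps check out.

Step 1: r2 = -4 — no discrepancy.
Step 2: r2 = -9 — confirmed correct.
Step 3: r2 = -9 * 4 = -36 — confirmed correct.
Step 4: r1 = -(-4) = 4 — exactly as logged.
Step 5: r2 = -(-36) = 36 — verified.
Step 6: r1 = 4 - 36 = -32 — same as recorded.
Step 7: r3 = 4 - 36 = -32 — consistent with the trace.
Step 8: r1 = -(-32) = 32 — verified.
Step 9: r1 = 32 - 36 = -4 — same as recorded.
Step 10: r1 = -4 - -32 = 28 — consistent with the trace.
Step 11: r3 = -32 + 28 = -4 — no discrepancy.
Step 12: r3 = 8 — exactly as logged.
Step 13: r3 = 8 - 36 = -28 — consistent with the trace.
Step 14: r3 = -28 + 36 = 8 — same as recorded.
No step deviates from the rules.

no error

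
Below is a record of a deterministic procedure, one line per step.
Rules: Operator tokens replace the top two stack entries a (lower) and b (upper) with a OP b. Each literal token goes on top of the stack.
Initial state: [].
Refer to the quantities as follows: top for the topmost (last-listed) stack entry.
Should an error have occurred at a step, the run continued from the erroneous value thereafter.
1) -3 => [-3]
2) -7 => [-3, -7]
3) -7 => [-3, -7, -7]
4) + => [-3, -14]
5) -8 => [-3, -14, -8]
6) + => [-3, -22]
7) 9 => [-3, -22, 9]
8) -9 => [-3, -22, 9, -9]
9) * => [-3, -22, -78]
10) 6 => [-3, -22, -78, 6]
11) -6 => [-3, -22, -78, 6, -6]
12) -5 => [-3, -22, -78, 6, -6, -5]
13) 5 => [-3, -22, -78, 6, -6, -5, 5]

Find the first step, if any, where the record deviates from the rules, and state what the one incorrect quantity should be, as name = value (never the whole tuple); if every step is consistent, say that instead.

step 1: push -3: top = -3 -> same as recorded
step 2: push -7: top = -7 -> same as recorded
step 3: push -7: top = -7 -> in agreement
step 4: -7 + -7 = -14 -> same as recorded
step 5: push -8: top = -8 -> checks out
step 6: -14 + -8 = -22 -> confirmed correct
step 7: push 9: top = 9 -> in agreement
step 8: push -9: top = -9 -> confirmed correct
step 9: 9 * -9 = -81 -> the entry is off here
The earliest wrong entry is at step 9: it should read top = -81.

step 9, top = -81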